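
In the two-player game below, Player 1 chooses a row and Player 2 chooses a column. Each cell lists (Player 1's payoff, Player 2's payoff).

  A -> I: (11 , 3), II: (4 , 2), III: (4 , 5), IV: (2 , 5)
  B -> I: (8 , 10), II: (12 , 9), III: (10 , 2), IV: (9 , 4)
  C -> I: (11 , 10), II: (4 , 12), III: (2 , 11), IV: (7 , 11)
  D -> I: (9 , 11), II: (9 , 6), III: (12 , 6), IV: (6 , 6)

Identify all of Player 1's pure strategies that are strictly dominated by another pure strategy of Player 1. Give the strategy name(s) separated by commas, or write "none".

none

A is not dominated — it holds its own against B at I (11>8); C at I (11=11); D at I (11>9).
B: no other strategy beats it everywhere (A at II (12>4); C at II (12>4); D at II (12>9)).
Nothing dominates C: A at I (11=11); B at I (11>8); D at I (11>9).
D is not dominated — it holds its own against A at II (9>4); B at I (9>8); C at II (9>4).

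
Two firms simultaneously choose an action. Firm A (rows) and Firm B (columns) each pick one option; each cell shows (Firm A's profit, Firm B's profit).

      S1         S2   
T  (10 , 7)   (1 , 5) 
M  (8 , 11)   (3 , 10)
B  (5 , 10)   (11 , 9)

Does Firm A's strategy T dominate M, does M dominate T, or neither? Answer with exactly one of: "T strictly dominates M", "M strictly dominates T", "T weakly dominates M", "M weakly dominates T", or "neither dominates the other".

T's payoffs vs M's, by Firm B's action — S1: 10>8, S2: 1<3.
T does better at S1 but worse at S2; neither strategy dominates the other.

neither dominates the other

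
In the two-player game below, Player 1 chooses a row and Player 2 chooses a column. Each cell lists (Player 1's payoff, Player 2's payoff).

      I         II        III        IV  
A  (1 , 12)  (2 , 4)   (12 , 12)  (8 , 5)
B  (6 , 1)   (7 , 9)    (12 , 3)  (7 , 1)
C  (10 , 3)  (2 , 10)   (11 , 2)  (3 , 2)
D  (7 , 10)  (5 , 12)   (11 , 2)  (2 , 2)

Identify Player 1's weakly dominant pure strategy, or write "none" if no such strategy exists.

none

A fails to dominate B at I (1<6).
B fails to dominate A at IV (7<8).
C fails to dominate A at III (11<12).
D fails to dominate A at III (11<12).
No single strategy dominates all the others.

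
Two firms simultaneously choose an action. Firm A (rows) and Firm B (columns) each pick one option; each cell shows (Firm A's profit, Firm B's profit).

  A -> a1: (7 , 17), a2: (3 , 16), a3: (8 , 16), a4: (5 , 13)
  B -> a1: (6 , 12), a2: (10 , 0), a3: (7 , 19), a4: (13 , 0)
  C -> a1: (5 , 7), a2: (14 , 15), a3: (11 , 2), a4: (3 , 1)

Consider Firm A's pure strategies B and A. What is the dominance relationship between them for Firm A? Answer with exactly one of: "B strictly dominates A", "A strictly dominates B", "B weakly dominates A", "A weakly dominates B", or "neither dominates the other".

neither dominates the other

Compare B to A across each choice by Firm B: a1: 6<7, a2: 10>3, a3: 7<8, a4: 13>5.
B does better at a2, a4 but worse at a1, a3; neither strategy dominates the other.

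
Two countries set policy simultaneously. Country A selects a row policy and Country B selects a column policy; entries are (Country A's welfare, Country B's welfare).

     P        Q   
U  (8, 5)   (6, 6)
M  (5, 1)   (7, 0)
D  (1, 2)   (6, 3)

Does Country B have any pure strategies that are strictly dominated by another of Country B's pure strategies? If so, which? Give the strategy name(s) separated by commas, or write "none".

none

P: no other strategy beats it everywhere (Q at M (1>0)).
Q: no other strategy beats it everywhere (P at U (6>5)).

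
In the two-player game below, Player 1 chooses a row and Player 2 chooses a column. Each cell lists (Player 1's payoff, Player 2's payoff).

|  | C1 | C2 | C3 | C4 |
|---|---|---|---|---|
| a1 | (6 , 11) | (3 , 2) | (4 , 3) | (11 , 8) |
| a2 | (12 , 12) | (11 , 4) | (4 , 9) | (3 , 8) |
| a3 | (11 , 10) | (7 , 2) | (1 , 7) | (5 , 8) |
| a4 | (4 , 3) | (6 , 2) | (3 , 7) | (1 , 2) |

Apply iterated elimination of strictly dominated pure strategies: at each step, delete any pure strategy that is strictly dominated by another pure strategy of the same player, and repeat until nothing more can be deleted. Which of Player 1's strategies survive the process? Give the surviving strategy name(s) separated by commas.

a2

Player 1's strategy a4 is strictly dominated by a2 (C1: 12>4, C2: 11>6, C3: 4>3, C4: 3>1) and is removed.
For Player 2, C1 strictly dominates C2 on the remaining rows (a1: 11>2, a2: 12>4, a3: 10>2); eliminate C2.
For Player 2, C1 strictly dominates C3 on the remaining rows (a1: 11>3, a2: 12>9, a3: 10>7); eliminate C3.
Player 2's strategy C4 is strictly dominated by C1 (a1: 11>8, a2: 12>8, a3: 10>8) and is removed.
Row a1 is eliminated: a2 beats it against every remaining column (C1: 12>6).
Row a3 is eliminated: a2 beats it against every remaining column (C1: 12>11).
Among the remaining strategies, none is strictly dominated by another pure strategy of the same player, so the elimination stops.
Surviving strategies — Player 1: {a2}; Player 2: {C1}.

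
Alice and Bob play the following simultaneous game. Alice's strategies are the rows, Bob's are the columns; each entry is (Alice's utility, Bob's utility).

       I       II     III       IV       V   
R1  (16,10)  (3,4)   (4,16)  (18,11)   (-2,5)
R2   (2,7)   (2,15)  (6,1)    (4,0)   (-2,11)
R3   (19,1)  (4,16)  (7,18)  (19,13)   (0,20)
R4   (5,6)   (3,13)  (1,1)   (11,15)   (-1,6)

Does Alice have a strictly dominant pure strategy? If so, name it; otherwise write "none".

R3

R3 vs R1: I: 19>16, II: 4>3, III: 7>4, IV: 19>18, V: 0>-2.
R3 vs R2: I: 19>2, II: 4>2, III: 7>6, IV: 19>4, V: 0>-2.
R3 vs R4: I: 19>5, II: 4>3, III: 7>1, IV: 19>11, V: 0>-1.
R3 strictly beats every other strategy against every opponent action, so it is strictly dominant.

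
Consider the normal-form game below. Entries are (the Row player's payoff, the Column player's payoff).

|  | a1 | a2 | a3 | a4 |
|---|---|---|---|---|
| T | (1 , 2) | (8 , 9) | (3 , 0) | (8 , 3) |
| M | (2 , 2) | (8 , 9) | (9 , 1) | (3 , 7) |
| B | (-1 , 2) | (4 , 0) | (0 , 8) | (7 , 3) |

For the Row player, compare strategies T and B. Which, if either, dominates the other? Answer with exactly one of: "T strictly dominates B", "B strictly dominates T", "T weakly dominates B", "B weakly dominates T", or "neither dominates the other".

Compare T to B across every action of the Column player: a1: 1>-1, a2: 8>4, a3: 3>0, a4: 8>7.
T gives a strictly higher payoff against every action of the Column player, so T strictly dominates B.

T strictly dominates B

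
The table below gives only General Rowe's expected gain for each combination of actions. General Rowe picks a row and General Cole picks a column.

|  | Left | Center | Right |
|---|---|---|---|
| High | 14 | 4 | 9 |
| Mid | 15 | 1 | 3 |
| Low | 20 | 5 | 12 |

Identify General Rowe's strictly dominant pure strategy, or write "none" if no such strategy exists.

Low vs High: Left: 20>14, Center: 5>4, Right: 12>9.
Low vs Mid: Left: 20>15, Center: 5>1, Right: 12>3.
Low strictly beats every other strategy against every opponent action, so it is strictly dominant.

Low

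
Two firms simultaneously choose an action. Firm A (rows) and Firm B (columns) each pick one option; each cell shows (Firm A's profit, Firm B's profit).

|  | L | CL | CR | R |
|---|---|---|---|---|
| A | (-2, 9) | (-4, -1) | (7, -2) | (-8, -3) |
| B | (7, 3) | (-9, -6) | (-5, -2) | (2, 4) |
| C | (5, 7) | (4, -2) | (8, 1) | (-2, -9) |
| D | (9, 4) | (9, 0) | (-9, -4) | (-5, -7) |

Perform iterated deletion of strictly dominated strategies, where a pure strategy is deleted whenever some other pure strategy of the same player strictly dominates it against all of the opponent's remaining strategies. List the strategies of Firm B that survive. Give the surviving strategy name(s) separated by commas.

For Firm A, C strictly dominates A on the remaining columns (L: 5>-2, CL: 4>-4, CR: 8>7, R: -2>-8); eliminate A.
For Firm B, L strictly dominates CL on the remaining rows (B: 3>-6, C: 7>-2, D: 4>0); eliminate CL.
Firm B's strategy CR is strictly dominated by L (B: 3>-2, C: 7>1, D: 4>-4) and is removed.
Firm A's strategy C is strictly dominated by B (L: 7>5, R: 2>-2) and is removed.
Among the remaining strategies, none is strictly dominated by another pure strategy of the same player, so the elimination stops.
Surviving strategies — Firm A: {B, D}; Firm B: {L, R}.

L, R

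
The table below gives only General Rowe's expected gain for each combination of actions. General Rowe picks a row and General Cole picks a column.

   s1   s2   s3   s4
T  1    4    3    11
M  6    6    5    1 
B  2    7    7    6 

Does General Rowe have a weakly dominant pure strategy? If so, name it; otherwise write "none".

none

T fails to dominate M at s1 (1<6).
M fails to dominate T at s4 (1<11).
B fails to dominate T at s4 (6<11).
No single strategy dominates all the others.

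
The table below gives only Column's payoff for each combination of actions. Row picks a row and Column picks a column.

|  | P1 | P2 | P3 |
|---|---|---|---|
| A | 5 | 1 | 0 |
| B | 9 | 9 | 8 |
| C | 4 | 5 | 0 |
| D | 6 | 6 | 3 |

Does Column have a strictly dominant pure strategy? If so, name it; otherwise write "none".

none

P1 fails to dominate P2 at B (9=9).
P2 fails to dominate P1 at A (1<5).
P3 fails to dominate P1 at A (0<5).
No single strategy dominates all the others.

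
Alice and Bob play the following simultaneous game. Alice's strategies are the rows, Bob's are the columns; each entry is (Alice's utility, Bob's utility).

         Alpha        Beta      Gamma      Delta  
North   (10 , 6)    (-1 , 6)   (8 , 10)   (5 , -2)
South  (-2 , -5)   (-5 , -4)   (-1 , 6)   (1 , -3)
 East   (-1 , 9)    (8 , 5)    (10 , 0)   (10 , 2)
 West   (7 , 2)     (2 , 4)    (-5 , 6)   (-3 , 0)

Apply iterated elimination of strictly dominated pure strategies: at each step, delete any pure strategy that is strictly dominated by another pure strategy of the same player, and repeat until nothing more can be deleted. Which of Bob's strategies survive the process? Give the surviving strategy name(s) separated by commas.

Alice's strategy South is strictly dominated by North (Alpha: 10>-2, Beta: -1>-5, Gamma: 8>-1, Delta: 5>1) and is removed.
Column Delta is eliminated: Alpha beats it against every remaining row (North: 6>-2, East: 9>2, West: 2>0).
Among the remaining strategies, none is strictly dominated by another pure strategy of the same player, so the elimination stops.
Surviving strategies — Alice: {North, East, West}; Bob: {Alpha, Beta, Gamma}.

Alpha, Beta, Gamma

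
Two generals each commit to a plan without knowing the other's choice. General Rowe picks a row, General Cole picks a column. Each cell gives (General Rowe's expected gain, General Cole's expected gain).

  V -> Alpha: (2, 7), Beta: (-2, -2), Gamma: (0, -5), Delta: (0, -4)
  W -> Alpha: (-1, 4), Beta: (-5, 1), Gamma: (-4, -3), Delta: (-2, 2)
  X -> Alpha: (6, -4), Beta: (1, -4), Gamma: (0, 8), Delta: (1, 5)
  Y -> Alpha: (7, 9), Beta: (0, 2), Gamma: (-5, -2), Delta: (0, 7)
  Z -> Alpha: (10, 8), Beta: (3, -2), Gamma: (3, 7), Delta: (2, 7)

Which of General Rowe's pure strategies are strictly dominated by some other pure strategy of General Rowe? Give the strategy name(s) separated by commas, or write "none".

Z strictly dominates V — Alpha: 10>2, Beta: 3>-2, Gamma: 3>0, Delta: 2>0.
W is strictly dominated by V (Alpha: 2>-1, Beta: -2>-5, Gamma: 0>-4, Delta: 0>-2).
Z strictly dominates X — Alpha: 10>6, Beta: 3>1, Gamma: 3>0, Delta: 2>1.
Y: dominated, since Z does at least as well everywhere (Alpha: 10>7, Beta: 3>0, Gamma: 3>-5, Delta: 2>0).
Nothing dominates Z: V at Alpha (10>2); W at Alpha (10>-1); X at Alpha (10>6); Y at Alpha (10>7).

V, W, X, Y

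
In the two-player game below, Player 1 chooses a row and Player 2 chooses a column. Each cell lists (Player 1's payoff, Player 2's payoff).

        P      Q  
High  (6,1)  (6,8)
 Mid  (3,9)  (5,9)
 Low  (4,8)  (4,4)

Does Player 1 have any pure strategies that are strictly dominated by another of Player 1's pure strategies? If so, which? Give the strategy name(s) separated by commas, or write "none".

Mid, Low

Nothing dominates High: Mid at P (6>3); Low at P (6>4).
High strictly dominates Mid — P: 6>3, Q: 6>5.
High strictly dominates Low — P: 6>4, Q: 6>4.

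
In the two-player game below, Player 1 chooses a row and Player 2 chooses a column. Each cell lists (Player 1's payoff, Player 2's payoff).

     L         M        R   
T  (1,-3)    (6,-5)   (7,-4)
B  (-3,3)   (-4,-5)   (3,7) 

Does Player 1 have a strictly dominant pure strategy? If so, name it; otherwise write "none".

T

T vs B: L: 1>-3, M: 6>-4, R: 7>3.
T strictly beats every other strategy against every opponent action, so it is strictly dominant.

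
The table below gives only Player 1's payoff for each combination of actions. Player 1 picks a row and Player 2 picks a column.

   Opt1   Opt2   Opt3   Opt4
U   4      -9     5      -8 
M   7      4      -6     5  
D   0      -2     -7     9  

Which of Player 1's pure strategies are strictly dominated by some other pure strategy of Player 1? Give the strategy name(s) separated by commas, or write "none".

none

Nothing dominates U: M at Opt3 (5>-6); D at Opt1 (4>0).
Nothing dominates M: U at Opt1 (7>4); D at Opt1 (7>0).
D is not dominated — it holds its own against U at Opt2 (-2>-9); M at Opt4 (9>5).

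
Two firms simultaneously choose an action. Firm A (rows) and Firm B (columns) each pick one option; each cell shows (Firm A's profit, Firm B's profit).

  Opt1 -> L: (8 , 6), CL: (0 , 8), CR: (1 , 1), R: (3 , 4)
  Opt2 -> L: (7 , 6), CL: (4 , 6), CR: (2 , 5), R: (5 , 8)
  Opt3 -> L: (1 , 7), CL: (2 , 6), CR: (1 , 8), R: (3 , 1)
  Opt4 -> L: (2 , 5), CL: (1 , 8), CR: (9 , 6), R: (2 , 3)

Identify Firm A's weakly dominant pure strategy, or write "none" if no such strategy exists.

none

Opt1 fails to dominate Opt2 at CL (0<4).
Opt2 fails to dominate Opt1 at L (7<8).
Opt3 fails to dominate Opt1 at L (1<8).
Opt4 fails to dominate Opt1 at L (2<8).
No single strategy dominates all the others.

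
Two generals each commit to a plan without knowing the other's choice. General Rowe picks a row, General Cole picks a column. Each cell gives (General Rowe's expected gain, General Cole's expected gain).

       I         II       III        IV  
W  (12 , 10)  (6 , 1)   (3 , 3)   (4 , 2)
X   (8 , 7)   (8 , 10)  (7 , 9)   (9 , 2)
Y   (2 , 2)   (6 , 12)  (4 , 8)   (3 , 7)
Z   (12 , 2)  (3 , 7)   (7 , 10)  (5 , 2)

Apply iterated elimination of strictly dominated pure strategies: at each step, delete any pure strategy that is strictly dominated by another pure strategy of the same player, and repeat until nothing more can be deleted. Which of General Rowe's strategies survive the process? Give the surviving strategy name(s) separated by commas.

W, X, Z

For General Rowe, X strictly dominates Y on the remaining columns (I: 8>2, II: 8>6, III: 7>4, IV: 9>3); eliminate Y.
General Cole's strategy IV is strictly dominated by III (W: 3>2, X: 9>2, Z: 10>2) and is removed.
Among the remaining strategies, none is strictly dominated by another pure strategy of the same player, so the elimination stops.
Surviving strategies — General Rowe: {W, X, Z}; General Cole: {I, II, III}.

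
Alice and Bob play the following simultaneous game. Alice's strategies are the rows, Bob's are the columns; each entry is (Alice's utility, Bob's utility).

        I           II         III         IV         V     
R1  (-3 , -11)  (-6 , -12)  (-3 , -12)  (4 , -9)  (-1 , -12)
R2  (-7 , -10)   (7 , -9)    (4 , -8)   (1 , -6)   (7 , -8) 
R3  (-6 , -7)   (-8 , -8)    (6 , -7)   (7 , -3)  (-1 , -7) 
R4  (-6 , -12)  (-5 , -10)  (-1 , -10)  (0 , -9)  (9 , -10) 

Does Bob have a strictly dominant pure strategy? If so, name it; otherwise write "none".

IV

IV vs I: R1: -9>-11, R2: -6>-10, R3: -3>-7, R4: -9>-12.
IV vs II: R1: -9>-12, R2: -6>-9, R3: -3>-8, R4: -9>-10.
IV vs III: R1: -9>-12, R2: -6>-8, R3: -3>-7, R4: -9>-10.
IV vs V: R1: -9>-12, R2: -6>-8, R3: -3>-7, R4: -9>-10.
IV strictly beats every other strategy against every opponent action, so it is strictly dominant.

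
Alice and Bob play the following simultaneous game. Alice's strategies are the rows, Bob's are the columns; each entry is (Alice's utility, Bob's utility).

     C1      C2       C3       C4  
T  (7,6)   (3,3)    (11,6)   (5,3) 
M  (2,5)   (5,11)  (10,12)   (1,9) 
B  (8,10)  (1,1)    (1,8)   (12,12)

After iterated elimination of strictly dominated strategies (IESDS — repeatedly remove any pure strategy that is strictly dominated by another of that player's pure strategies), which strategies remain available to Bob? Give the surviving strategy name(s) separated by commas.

C1, C3, C4

Column C2 is eliminated: C3 beats it against every remaining row (T: 6>3, M: 12>11, B: 8>1).
For Alice, T strictly dominates M on the remaining columns (C1: 7>2, C3: 11>10, C4: 5>1); eliminate M.
Among the remaining strategies, none is strictly dominated by another pure strategy of the same player, so the elimination stops.
Surviving strategies — Alice: {T, B}; Bob: {C1, C3, C4}.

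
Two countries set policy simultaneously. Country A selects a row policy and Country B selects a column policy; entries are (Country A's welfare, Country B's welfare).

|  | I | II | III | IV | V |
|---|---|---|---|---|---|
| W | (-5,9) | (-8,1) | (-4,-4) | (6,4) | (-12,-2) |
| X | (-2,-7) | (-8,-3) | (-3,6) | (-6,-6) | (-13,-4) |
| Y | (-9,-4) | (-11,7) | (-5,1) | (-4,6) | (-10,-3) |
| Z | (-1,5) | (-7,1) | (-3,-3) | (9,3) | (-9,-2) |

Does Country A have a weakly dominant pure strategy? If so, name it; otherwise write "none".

Z

Z vs W: I: -1>-5, II: -7>-8, III: -3>-4, IV: 9>6, V: -9>-12.
Z vs X: I: -1>-2, II: -7>-8, III: -3=-3, IV: 9>-6, V: -9>-13.
Z vs Y: I: -1>-9, II: -7>-11, III: -3>-5, IV: 9>-4, V: -9>-10.
Z is at least as good as every other strategy against every opponent action, so it is weakly dominant.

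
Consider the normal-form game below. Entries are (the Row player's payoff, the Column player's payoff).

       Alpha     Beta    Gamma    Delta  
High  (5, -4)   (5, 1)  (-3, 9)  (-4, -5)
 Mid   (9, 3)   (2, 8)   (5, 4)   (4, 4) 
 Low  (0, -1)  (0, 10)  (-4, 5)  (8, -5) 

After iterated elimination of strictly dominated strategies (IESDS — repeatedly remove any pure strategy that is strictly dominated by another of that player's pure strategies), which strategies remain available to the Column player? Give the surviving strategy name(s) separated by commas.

The Column player's strategy Alpha is strictly dominated by Beta (High: 1>-4, Mid: 8>3, Low: 10>-1) and is removed.
The Column player's strategy Delta is strictly dominated by Beta (High: 1>-5, Mid: 8>4, Low: 10>-5) and is removed.
Row Low is eliminated: High beats it against every remaining column (Beta: 5>0, Gamma: -3>-4).
Among the remaining strategies, none is strictly dominated by another pure strategy of the same player, so the elimination stops.
Surviving strategies — the Row player: {High, Mid}; the Column player: {Beta, Gamma}.

Beta, Gamma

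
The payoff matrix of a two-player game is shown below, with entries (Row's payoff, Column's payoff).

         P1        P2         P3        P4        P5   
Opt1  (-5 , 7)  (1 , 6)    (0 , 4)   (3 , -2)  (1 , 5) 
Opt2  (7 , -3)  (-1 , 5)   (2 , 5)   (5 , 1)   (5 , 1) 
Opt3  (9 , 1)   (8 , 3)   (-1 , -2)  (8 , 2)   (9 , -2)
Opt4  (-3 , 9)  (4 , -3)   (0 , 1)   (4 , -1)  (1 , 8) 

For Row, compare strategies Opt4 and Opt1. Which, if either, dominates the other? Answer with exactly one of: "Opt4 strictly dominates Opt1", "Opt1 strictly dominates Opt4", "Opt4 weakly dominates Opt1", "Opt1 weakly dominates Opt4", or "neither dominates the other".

Compare Opt4 to Opt1 across every action of Column: P1: -3>-5, P2: 4>1, P3: 0=0, P4: 4>3, P5: 1=1.
Opt4 is at least as good everywhere and strictly better somewhere (tied only at P3, P5), so Opt4 weakly but not strictly dominates Opt1.

Opt4 weakly dominates Opt1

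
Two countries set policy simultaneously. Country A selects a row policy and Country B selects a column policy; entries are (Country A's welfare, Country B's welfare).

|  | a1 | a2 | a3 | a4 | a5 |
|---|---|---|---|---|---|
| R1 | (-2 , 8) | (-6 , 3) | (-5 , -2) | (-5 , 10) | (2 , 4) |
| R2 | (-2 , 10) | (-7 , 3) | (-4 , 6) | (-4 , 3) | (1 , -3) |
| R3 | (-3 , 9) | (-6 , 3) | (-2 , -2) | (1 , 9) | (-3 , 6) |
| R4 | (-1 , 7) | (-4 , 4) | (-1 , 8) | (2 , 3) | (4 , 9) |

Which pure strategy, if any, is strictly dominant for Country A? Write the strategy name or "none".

R4

R4 vs R1: a1: -1>-2, a2: -4>-6, a3: -1>-5, a4: 2>-5, a5: 4>2.
R4 vs R2: a1: -1>-2, a2: -4>-7, a3: -1>-4, a4: 2>-4, a5: 4>1.
R4 vs R3: a1: -1>-3, a2: -4>-6, a3: -1>-2, a4: 2>1, a5: 4>-3.
R4 strictly beats every other strategy against every opponent action, so it is strictly dominant.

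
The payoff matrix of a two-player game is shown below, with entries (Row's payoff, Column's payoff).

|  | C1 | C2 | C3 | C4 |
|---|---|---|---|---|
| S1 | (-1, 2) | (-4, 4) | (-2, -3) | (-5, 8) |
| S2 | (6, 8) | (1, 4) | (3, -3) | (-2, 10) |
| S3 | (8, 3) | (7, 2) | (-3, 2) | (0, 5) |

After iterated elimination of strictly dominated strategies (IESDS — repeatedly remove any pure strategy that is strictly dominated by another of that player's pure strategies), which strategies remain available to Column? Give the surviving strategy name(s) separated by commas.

Row's strategy S1 is strictly dominated by S2 (C1: 6>-1, C2: 1>-4, C3: 3>-2, C4: -2>-5) and is removed.
Column C1 is eliminated: C4 beats it against every remaining row (S2: 10>8, S3: 5>3).
For Column, C4 strictly dominates C2 on the remaining rows (S2: 10>4, S3: 5>2); eliminate C2.
For Column, C4 strictly dominates C3 on the remaining rows (S2: 10>-3, S3: 5>2); eliminate C3.
For Row, S3 strictly dominates S2 on the remaining columns (C4: 0>-2); eliminate S2.
Among the remaining strategies, none is strictly dominated by another pure strategy of the same player, so the elimination stops.
Surviving strategies — Row: {S3}; Column: {C4}.

C4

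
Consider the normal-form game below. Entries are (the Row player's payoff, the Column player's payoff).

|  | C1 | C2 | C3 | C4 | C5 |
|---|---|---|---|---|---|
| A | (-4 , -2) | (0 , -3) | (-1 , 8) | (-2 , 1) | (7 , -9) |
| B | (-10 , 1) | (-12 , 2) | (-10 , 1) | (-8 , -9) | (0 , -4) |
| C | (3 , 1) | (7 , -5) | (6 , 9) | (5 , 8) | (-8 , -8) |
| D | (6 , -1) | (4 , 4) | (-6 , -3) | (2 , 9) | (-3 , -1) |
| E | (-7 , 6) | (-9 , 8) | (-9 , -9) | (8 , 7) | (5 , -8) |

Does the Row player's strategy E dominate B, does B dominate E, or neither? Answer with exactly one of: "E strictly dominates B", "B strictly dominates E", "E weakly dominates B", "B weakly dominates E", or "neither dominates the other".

E strictly dominates B

E's payoffs vs B's, by the Column player's action — C1: -7>-10, C2: -9>-12, C3: -9>-10, C4: 8>-8, C5: 5>0.
Every comparison favours E, so E strictly dominates B.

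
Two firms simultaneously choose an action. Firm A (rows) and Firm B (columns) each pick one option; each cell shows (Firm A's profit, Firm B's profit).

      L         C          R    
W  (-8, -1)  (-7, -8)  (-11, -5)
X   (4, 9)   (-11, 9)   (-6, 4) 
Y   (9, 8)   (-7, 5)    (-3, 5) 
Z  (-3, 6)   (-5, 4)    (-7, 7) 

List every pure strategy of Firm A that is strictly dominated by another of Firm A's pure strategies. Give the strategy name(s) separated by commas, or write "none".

Z strictly dominates W — L: -3>-8, C: -5>-7, R: -7>-11.
X is strictly dominated by Y (L: 9>4, C: -7>-11, R: -3>-6).
Y: no other strategy beats it everywhere (W at L (9>-8); X at L (9>4); Z at L (9>-3)).
Nothing dominates Z: W at L (-3>-8); X at C (-5>-11); Y at C (-5>-7).

W, X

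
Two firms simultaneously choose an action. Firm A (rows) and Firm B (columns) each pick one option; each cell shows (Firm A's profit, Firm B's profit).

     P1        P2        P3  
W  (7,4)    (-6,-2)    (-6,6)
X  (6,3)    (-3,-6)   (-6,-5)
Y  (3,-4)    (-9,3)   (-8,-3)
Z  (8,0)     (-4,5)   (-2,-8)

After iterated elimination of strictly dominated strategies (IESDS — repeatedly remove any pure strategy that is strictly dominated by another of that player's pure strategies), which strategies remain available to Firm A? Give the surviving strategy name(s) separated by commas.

For Firm A, Z strictly dominates W on the remaining columns (P1: 8>7, P2: -4>-6, P3: -2>-6); eliminate W.
Firm A's strategy Y is strictly dominated by X (P1: 6>3, P2: -3>-9, P3: -6>-8) and is removed.
Column P3 is eliminated: P1 beats it against every remaining row (X: 3>-5, Z: 0>-8).
Among the remaining strategies, none is strictly dominated by another pure strategy of the same player, so the elimination stops.
Surviving strategies — Firm A: {X, Z}; Firm B: {P1, P2}.

X, Z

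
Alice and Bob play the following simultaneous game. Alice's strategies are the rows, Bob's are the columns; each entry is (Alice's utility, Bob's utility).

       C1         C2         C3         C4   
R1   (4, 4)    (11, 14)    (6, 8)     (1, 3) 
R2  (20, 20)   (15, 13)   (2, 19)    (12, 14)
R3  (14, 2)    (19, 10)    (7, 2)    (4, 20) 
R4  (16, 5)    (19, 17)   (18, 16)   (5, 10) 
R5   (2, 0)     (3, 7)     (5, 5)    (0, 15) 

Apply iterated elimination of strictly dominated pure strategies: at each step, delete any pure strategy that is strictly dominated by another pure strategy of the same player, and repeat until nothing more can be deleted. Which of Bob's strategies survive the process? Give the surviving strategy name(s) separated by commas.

Alice's strategy R1 is strictly dominated by R3 (C1: 14>4, C2: 19>11, C3: 7>6, C4: 4>1) and is removed.
Row R5 is eliminated: R3 beats it against every remaining column (C1: 14>2, C2: 19>3, C3: 7>5, C4: 4>0).
Among the remaining strategies, none is strictly dominated by another pure strategy of the same player, so the elimination stops.
Surviving strategies — Alice: {R2, R3, R4}; Bob: {C1, C2, C3, C4}.

C1, C2, C3, C4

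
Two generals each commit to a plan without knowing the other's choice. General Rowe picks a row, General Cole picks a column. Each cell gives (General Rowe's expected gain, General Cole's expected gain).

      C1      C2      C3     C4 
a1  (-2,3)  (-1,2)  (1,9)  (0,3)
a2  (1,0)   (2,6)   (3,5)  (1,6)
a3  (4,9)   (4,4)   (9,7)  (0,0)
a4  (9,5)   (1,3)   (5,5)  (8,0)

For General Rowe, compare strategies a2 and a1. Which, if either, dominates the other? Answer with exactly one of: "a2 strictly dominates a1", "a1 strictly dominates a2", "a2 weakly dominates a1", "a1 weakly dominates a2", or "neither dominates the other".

a2's payoffs vs a1's, by General Cole's action — C1: 1>-2, C2: 2>-1, C3: 3>1, C4: 1>0.
a2 gives a strictly higher payoff against each choice by General Cole, so a2 strictly dominates a1.

a2 strictly dominates a1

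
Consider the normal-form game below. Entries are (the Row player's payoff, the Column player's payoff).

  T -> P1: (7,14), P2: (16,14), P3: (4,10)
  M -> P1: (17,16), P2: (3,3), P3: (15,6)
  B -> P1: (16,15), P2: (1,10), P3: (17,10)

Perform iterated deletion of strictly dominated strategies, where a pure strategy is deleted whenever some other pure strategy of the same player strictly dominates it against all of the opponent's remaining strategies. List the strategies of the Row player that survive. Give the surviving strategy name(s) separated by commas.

For the Column player, P1 strictly dominates P3 on the remaining rows (T: 14>10, M: 16>6, B: 15>10); eliminate P3.
For the Row player, M strictly dominates B on the remaining columns (P1: 17>16, P2: 3>1); eliminate B.
Among the remaining strategies, none is strictly dominated by another pure strategy of the same player, so the elimination stops.
Surviving strategies — the Row player: {T, M}; the Column player: {P1, P2}.

T, M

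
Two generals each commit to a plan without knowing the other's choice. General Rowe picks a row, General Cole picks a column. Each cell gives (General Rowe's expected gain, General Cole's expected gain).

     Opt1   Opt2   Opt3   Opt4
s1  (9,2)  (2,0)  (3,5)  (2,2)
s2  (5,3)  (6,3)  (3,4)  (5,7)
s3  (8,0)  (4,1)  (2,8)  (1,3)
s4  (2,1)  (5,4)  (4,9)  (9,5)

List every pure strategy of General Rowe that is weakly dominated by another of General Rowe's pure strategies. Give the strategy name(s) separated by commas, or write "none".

s1 is not dominated — it holds its own against s2 at Opt1 (9>5); s3 at Opt1 (9>8); s4 at Opt1 (9>2).
s2: no other strategy beats it everywhere (s1 at Opt2 (6>2); s3 at Opt2 (6>4); s4 at Opt1 (5>2)).
s3 is not dominated — it holds its own against s1 at Opt2 (4>2); s2 at Opt1 (8>5); s4 at Opt1 (8>2).
s4 is not dominated — it holds its own against s1 at Opt2 (5>2); s2 at Opt3 (4>3); s3 at Opt2 (5>4).

none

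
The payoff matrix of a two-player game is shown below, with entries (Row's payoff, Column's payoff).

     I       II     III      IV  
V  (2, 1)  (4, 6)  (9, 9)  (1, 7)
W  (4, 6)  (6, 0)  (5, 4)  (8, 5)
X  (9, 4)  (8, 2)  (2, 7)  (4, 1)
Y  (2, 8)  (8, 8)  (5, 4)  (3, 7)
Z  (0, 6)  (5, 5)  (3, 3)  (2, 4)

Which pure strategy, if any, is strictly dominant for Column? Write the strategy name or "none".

none

I fails to dominate II at V (1<6).
II fails to dominate I at W (0<6).
III fails to dominate I at W (4<6).
IV fails to dominate I at W (5<6).
No single strategy dominates all the others.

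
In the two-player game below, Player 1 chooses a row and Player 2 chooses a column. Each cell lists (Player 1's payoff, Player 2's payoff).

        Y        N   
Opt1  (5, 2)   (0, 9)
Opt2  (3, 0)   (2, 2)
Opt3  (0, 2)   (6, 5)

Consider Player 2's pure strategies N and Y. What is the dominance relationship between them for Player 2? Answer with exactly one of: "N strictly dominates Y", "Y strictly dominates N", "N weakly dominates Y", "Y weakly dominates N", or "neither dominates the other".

N strictly dominates Y

Compare N to Y across each choice by Player 1: Opt1: 9>2, Opt2: 2>0, Opt3: 5>2.
Every comparison favours N, so N strictly dominates Y.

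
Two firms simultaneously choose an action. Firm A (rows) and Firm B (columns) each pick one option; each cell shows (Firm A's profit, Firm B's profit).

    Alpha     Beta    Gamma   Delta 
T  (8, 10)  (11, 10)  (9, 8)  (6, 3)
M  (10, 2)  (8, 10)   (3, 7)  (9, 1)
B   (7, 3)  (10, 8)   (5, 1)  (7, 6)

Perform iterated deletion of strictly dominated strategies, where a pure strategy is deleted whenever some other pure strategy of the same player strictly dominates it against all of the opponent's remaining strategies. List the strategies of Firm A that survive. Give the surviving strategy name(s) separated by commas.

T, M

Column Gamma is eliminated: Beta beats it against every remaining row (T: 10>8, M: 10>7, B: 8>1).
Column Delta is eliminated: Beta beats it against every remaining row (T: 10>3, M: 10>1, B: 8>6).
For Firm A, T strictly dominates B on the remaining columns (Alpha: 8>7, Beta: 11>10); eliminate B.
Among the remaining strategies, none is strictly dominated by another pure strategy of the same player, so the elimination stops.
Surviving strategies — Firm A: {T, M}; Firm B: {Alpha, Beta}.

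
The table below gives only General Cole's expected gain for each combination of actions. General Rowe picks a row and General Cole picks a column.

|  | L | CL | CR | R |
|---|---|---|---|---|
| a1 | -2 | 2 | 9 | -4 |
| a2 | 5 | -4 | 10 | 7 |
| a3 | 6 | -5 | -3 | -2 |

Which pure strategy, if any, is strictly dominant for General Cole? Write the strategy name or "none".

none

L fails to dominate CL at a1 (-2<2).
CL fails to dominate L at a2 (-4<5).
CR fails to dominate L at a3 (-3<6).
R fails to dominate L at a1 (-4<-2).
No single strategy dominates all the others.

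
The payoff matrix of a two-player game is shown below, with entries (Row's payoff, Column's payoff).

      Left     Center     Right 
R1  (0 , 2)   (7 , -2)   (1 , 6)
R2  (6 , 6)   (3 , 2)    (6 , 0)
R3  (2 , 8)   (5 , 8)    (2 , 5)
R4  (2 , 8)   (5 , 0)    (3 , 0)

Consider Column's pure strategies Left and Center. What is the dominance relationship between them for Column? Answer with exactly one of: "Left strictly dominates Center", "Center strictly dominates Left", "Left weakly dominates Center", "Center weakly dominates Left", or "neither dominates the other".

Compare Left to Center across every action of Row: R1: 2>-2, R2: 6>2, R3: 8=8, R4: 8>0.
Left is at least as good everywhere and strictly better somewhere (tied only at R3), so Left weakly but not strictly dominates Center.

Left weakly dominates Center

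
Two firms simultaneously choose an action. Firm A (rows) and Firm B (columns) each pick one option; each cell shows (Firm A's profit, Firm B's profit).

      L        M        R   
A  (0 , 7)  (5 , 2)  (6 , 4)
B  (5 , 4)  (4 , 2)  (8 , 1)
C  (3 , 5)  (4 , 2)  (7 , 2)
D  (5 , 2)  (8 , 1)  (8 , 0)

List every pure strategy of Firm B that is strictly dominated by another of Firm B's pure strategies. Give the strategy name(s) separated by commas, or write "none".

Nothing dominates L: M at A (7>2); R at A (7>4).
M is strictly dominated by L (A: 7>2, B: 4>2, C: 5>2, D: 2>1).
L strictly dominates R — A: 7>4, B: 4>1, C: 5>2, D: 2>0.

M, R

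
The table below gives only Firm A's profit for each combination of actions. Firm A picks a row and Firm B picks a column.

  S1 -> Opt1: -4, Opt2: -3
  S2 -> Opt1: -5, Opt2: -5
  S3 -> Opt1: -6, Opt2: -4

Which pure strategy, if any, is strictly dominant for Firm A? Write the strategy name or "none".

S1 vs S2: Opt1: -4>-5, Opt2: -3>-5.
S1 vs S3: Opt1: -4>-6, Opt2: -3>-4.
S1 strictly beats every other strategy against every opponent action, so it is strictly dominant.

S1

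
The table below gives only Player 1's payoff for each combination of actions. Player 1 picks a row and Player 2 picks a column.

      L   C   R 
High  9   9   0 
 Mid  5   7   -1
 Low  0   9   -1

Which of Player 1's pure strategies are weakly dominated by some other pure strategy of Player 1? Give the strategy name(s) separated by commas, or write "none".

Mid, Low

High is not dominated — it holds its own against Mid at L (9>5); Low at L (9>0).
Mid: dominated, since High does at least as well everywhere (L: 9>5, C: 9>7, R: 0>-1).
Low is weakly dominated by High (L: 9>0, C: 9=9, R: 0>-1).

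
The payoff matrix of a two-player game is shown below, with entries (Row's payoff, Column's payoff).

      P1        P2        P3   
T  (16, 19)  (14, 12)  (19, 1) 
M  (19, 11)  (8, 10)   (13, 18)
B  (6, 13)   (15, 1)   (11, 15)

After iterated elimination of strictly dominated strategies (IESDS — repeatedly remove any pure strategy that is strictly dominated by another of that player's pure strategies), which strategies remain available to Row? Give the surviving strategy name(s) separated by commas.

Column's strategy P2 is strictly dominated by P1 (T: 19>12, M: 11>10, B: 13>1) and is removed.
Row's strategy B is strictly dominated by T (P1: 16>6, P3: 19>11) and is removed.
Among the remaining strategies, none is strictly dominated by another pure strategy of the same player, so the elimination stops.
Surviving strategies — Row: {T, M}; Column: {P1, P3}.

T, M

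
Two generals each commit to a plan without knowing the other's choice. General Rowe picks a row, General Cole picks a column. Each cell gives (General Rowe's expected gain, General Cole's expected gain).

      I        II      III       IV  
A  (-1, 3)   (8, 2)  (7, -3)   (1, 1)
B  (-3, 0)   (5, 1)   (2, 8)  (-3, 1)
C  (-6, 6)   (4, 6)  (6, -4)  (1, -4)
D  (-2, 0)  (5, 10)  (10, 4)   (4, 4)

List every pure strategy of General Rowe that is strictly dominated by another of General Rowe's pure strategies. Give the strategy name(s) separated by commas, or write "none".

B, C

A is not dominated — it holds its own against B at I (-1>-3); C at I (-1>-6); D at I (-1>-2).
B is strictly dominated by A (I: -1>-3, II: 8>5, III: 7>2, IV: 1>-3).
C: dominated, since D does at least as well everywhere (I: -2>-6, II: 5>4, III: 10>6, IV: 4>1).
D is not dominated — it holds its own against A at III (10>7); B at I (-2>-3); C at I (-2>-6).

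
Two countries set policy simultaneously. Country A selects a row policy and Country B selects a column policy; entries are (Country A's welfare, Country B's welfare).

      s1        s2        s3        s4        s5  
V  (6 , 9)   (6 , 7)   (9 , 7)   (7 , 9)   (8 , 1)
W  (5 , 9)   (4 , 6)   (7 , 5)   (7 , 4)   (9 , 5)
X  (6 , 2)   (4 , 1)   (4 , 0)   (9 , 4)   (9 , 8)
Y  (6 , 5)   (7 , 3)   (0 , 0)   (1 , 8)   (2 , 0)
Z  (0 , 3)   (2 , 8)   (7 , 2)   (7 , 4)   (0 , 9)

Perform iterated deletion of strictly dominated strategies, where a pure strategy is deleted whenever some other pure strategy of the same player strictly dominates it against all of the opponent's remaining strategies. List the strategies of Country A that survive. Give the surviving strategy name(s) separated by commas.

V, W, X, Y

Country B's strategy s3 is strictly dominated by s1 (V: 9>7, W: 9>5, X: 2>0, Y: 5>0, Z: 3>2) and is removed.
For Country A, X strictly dominates Z on the remaining columns (s1: 6>0, s2: 4>2, s4: 9>7, s5: 9>0); eliminate Z.
Column s2 is eliminated: s1 beats it against every remaining row (V: 9>7, W: 9>6, X: 2>1, Y: 5>3).
Among the remaining strategies, none is strictly dominated by another pure strategy of the same player, so the elimination stops.
Surviving strategies — Country A: {V, W, X, Y}; Country B: {s1, s4, s5}.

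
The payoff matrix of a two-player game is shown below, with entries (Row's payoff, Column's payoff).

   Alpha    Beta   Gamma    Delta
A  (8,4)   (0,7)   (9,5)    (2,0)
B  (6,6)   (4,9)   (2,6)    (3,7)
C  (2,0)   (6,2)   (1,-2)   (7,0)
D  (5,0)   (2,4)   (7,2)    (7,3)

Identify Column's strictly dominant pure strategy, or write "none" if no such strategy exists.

Beta

Beta vs Alpha: A: 7>4, B: 9>6, C: 2>0, D: 4>0.
Beta vs Gamma: A: 7>5, B: 9>6, C: 2>-2, D: 4>2.
Beta vs Delta: A: 7>0, B: 9>7, C: 2>0, D: 4>3.
Beta strictly beats every other strategy against every opponent action, so it is strictly dominant.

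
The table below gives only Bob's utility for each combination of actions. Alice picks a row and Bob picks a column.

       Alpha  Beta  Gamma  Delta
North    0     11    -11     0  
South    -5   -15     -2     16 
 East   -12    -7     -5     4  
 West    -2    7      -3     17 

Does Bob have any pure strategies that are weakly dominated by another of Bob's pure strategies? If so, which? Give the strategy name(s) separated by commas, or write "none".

Delta weakly dominates Alpha — North: 0=0, South: 16>-5, East: 4>-12, West: 17>-2.
Nothing dominates Beta: Alpha at North (11>0); Gamma at North (11>-11); Delta at North (11>0).
Delta weakly dominates Gamma — North: 0>-11, South: 16>-2, East: 4>-5, West: 17>-3.
Delta: no other strategy beats it everywhere (Alpha at South (16>-5); Beta at South (16>-15); Gamma at North (0>-11)).

Alpha, Gamma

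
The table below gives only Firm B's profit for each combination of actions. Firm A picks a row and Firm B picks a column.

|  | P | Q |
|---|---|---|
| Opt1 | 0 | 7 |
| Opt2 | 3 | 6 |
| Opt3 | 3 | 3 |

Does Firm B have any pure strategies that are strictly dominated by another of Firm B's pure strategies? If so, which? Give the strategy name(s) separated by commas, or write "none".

P: no other strategy beats it everywhere (Q at Opt3 (3=3)).
Q: no other strategy beats it everywhere (P at Opt1 (7>0)).

none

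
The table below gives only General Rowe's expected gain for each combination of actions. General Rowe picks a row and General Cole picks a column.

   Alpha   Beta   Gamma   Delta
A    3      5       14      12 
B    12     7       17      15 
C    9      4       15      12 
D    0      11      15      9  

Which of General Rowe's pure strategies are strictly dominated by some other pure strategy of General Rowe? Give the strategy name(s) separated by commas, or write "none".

A, C

B strictly dominates A — Alpha: 12>3, Beta: 7>5, Gamma: 17>14, Delta: 15>12.
B is not dominated — it holds its own against A at Alpha (12>3); C at Alpha (12>9); D at Alpha (12>0).
B strictly dominates C — Alpha: 12>9, Beta: 7>4, Gamma: 17>15, Delta: 15>12.
D is not dominated — it holds its own against A at Beta (11>5); B at Beta (11>7); C at Beta (11>4).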